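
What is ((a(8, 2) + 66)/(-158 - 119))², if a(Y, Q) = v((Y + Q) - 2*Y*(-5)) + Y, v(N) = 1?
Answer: 5625/76729 ≈ 0.073310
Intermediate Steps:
a(Y, Q) = 1 + Y
((a(8, 2) + 66)/(-158 - 119))² = (((1 + 8) + 66)/(-158 - 119))² = ((9 + 66)/(-277))² = (75*(-1/277))² = (-75/277)² = 5625/76729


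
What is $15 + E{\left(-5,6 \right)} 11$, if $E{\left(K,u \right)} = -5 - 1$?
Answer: $-51$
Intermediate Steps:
$E{\left(K,u \right)} = -6$ ($E{\left(K,u \right)} = -5 - 1 = -6$)
$15 + E{\left(-5,6 \right)} 11 = 15 - 66 = -51$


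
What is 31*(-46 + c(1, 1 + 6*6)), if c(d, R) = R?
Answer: -279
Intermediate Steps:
31*(-46 + c(1, 1 + 6*6)) = 31*(-46 + (1 + 6*6)) = 31*(-46 + (1 + 36)) = 31*(-46 + 37) = 31*(-9) = -279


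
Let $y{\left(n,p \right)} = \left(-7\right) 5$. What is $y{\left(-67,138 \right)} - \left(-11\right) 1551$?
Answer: $17026$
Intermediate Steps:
$y{\left(n,p \right)} = -35$
$y{\left(-67,138 \right)} - \left(-11\right) 1551 = -35 - \left(-11\right) 1551 = -35 - -17061 = -35 + 17061 = 17026$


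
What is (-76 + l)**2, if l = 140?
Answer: 4096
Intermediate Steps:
(-76 + l)**2 = (-76 + 140)**2 = 64**2 = 4096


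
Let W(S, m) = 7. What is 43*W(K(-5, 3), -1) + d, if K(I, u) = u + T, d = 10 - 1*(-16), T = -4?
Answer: 327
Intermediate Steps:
d = 26 (d = 10 + 16 = 26)
K(I, u) = -4 + u (K(I, u) = u - 4 = -4 + u)
43*W(K(-5, 3), -1) + d = 43*7 + 26 = 301 + 26 = 327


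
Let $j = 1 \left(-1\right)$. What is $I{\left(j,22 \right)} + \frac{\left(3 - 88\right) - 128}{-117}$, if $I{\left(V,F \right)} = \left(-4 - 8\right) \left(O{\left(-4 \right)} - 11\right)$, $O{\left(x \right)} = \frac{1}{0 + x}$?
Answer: $\frac{5336}{39} \approx 136.82$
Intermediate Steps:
$O{\left(x \right)} = \frac{1}{x}$
$j = -1$
$I{\left(V,F \right)} = 135$ ($I{\left(V,F \right)} = \left(-4 - 8\right) \left(\frac{1}{-4} - 11\right) = - 12 \left(- \frac{1}{4} - 11\right) = \left(-12\right) \left(- \frac{45}{4}\right) = 135$)
$I{\left(j,22 \right)} + \frac{\left(3 - 88\right) - 128}{-117} = 135 + \frac{\left(3 - 88\right) - 128}{-117} = 135 + \left(-85 - 128\right) \left(- \frac{1}{117}\right) = 135 - - \frac{71}{39} = 135 + \frac{71}{39} = \frac{5336}{39}$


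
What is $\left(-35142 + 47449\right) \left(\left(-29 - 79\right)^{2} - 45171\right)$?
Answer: $-412370649$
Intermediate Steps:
$\left(-35142 + 47449\right) \left(\left(-29 - 79\right)^{2} - 45171\right) = 12307 \left(\left(-108\right)^{2} - 45171\right) = 12307 \left(11664 - 45171\right) = 12307 \left(-33507\right) = -412370649$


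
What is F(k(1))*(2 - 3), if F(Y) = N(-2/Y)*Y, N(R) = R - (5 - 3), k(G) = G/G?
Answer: 4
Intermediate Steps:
k(G) = 1
N(R) = -2 + R (N(R) = R - 1*2 = R - 2 = -2 + R)
F(Y) = Y*(-2 - 2/Y) (F(Y) = (-2 - 2/Y)*Y = Y*(-2 - 2/Y))
F(k(1))*(2 - 3) = (-2 - 2*1)*(2 - 3) = (-2 - 2)*(-1) = -4*(-1) = 4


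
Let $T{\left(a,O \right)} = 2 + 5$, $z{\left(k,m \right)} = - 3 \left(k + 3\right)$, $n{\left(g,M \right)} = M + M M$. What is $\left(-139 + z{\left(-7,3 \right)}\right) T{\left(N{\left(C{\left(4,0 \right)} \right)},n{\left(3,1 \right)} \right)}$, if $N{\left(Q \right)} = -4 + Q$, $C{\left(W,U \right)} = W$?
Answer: $-889$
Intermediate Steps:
$n{\left(g,M \right)} = M + M^{2}$
$z{\left(k,m \right)} = -9 - 3 k$ ($z{\left(k,m \right)} = - 3 \left(3 + k\right) = -9 - 3 k$)
$T{\left(a,O \right)} = 7$
$\left(-139 + z{\left(-7,3 \right)}\right) T{\left(N{\left(C{\left(4,0 \right)} \right)},n{\left(3,1 \right)} \right)} = \left(-139 - -12\right) 7 = \left(-139 + \left(-9 + 21\right)\right) 7 = \left(-139 + 12\right) 7 = \left(-127\right) 7 = -889$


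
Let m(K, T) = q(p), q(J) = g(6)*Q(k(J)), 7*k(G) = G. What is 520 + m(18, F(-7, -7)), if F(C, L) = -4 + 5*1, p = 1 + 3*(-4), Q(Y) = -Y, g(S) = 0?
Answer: 520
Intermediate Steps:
k(G) = G/7
p = -11 (p = 1 - 12 = -11)
q(J) = 0 (q(J) = 0*(-J/7) = 0)
F(C, L) = 1 (F(C, L) = -4 + 5 = 1)
m(K, T) = 0
520 + m(18, F(-7, -7)) = 520 + 0 = 520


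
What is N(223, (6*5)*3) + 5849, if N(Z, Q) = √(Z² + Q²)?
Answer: 5849 + √57829 ≈ 6089.5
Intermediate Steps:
N(Z, Q) = √(Q² + Z²)
N(223, (6*5)*3) + 5849 = √(((6*5)*3)² + 223²) + 5849 = √((30*3)² + 49729) + 5849 = √(90² + 49729) + 5849 = √(8100 + 49729) + 5849 = √57829 + 5849 = 5849 + √57829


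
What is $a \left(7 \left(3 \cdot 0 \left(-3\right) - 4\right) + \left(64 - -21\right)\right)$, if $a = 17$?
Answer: $969$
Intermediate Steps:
$a \left(7 \left(3 \cdot 0 \left(-3\right) - 4\right) + \left(64 - -21\right)\right) = 17 \left(7 \left(3 \cdot 0 \left(-3\right) - 4\right) + \left(64 - -21\right)\right) = 17 \left(7 \left(0 \left(-3\right) - 4\right) + \left(64 + 21\right)\right) = 17 \left(7 \left(0 - 4\right) + 85\right) = 17 \left(7 \left(-4\right) + 85\right) = 17 \left(-28 + 85\right) = 17 \cdot 57 = 969$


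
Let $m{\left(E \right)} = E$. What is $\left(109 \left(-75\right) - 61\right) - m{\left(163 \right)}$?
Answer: $-8399$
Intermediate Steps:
$\left(109 \left(-75\right) - 61\right) - m{\left(163 \right)} = \left(109 \left(-75\right) - 61\right) - 163 = \left(-8175 - 61\right) - 163 = -8236 - 163 = -8399$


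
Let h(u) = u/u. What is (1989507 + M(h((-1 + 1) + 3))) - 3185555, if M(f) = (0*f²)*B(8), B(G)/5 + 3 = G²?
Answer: -1196048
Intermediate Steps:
h(u) = 1
B(G) = -15 + 5*G²
M(f) = 0 (M(f) = (0*f²)*(-15 + 5*8²) = 0*(-15 + 5*64) = 0*(-15 + 320) = 0*305 = 0)
(1989507 + M(h((-1 + 1) + 3))) - 3185555 = (1989507 + 0) - 3185555 = 1989507 - 3185555 = -1196048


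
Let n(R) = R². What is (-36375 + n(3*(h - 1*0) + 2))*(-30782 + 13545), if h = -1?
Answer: 626978638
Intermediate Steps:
(-36375 + n(3*(h - 1*0) + 2))*(-30782 + 13545) = (-36375 + (3*(-1 - 1*0) + 2)²)*(-30782 + 13545) = (-36375 + (3*(-1 + 0) + 2)²)*(-17237) = (-36375 + (3*(-1) + 2)²)*(-17237) = (-36375 + (-3 + 2)²)*(-17237) = (-36375 + (-1)²)*(-17237) = (-36375 + 1)*(-17237) = -36374*(-17237) = 626978638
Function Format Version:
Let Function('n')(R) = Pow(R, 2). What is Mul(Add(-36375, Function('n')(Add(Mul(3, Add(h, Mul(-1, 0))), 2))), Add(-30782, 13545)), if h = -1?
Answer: 626978638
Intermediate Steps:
Mul(Add(-36375, Function('n')(Add(Mul(3, Add(h, Mul(-1, 0))), 2))), Add(-30782, 13545)) = Mul(Add(-36375, Pow(Add(Mul(3, Add(-1, Mul(-1, 0))), 2), 2)), Add(-30782, 13545)) = Mul(Add(-36375, Pow(Add(Mul(3, Add(-1, 0)), 2), 2)), -17237) = Mul(Add(-36375, Pow(Add(Mul(3, -1), 2), 2)), -17237) = Mul(Add(-36375, Pow(Add(-3, 2), 2)), -17237) = Mul(Add(-36375, Pow(-1, 2)), -17237) = Mul(Add(-36375, 1), -17237) = Mul(-36374, -17237) = 626978638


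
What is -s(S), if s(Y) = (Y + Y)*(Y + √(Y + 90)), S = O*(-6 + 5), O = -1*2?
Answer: -8 - 8*√23 ≈ -46.367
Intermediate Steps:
O = -2
S = 2 (S = -2*(-6 + 5) = -2*(-1) = 2)
s(Y) = 2*Y*(Y + √(90 + Y)) (s(Y) = (2*Y)*(Y + √(90 + Y)) = 2*Y*(Y + √(90 + Y)))
-s(S) = -2*2*(2 + √(90 + 2)) = -2*2*(2 + √92) = -2*2*(2 + 2*√23) = -(8 + 8*√23) = -8 - 8*√23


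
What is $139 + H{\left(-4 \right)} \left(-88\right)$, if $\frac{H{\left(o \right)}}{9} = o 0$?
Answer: $139$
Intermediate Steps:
$H{\left(o \right)} = 0$ ($H{\left(o \right)} = 9 o 0 = 9 \cdot 0 = 0$)
$139 + H{\left(-4 \right)} \left(-88\right) = 139 + 0 \left(-88\right) = 139 + 0 = 139$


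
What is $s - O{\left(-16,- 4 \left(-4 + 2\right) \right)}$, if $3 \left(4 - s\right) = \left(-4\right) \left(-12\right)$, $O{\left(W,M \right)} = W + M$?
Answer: $-4$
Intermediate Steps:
$O{\left(W,M \right)} = M + W$
$s = -12$ ($s = 4 - \frac{\left(-4\right) \left(-12\right)}{3} = 4 - 16 = -12$)
$s - O{\left(-16,- 4 \left(-4 + 2\right) \right)} = -12 - \left(- 4 \left(-4 + 2\right) - 16\right) = -12 - \left(\left(-4\right) \left(-2\right) - 16\right) = -12 - \left(8 - 16\right) = -12 - -8 = -12 + 8 = -4$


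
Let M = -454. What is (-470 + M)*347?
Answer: -320628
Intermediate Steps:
(-470 + M)*347 = (-470 - 454)*347 = -924*347 = -320628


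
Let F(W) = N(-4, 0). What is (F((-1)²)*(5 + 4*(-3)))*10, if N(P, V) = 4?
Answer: -280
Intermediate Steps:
F(W) = 4
(F((-1)²)*(5 + 4*(-3)))*10 = (4*(5 + 4*(-3)))*10 = (4*(5 - 12))*10 = (4*(-7))*10 = -28*10 = -280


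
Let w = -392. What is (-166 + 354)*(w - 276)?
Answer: -125584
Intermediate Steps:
(-166 + 354)*(w - 276) = (-166 + 354)*(-392 - 276) = 188*(-668) = -125584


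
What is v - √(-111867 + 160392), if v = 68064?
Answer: 68064 - 5*√1941 ≈ 67844.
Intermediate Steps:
v - √(-111867 + 160392) = 68064 - √(-111867 + 160392) = 68064 - √48525 = 68064 - 5*√1941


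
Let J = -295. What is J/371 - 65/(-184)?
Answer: -30165/68264 ≈ -0.44189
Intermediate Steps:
J/371 - 65/(-184) = -295/371 - 65/(-184) = -295*1/371 - 65*(-1/184) = -295/371 + 65/184 = -30165/68264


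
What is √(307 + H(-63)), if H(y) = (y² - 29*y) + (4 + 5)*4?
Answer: √6139 ≈ 78.352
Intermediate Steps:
H(y) = 36 + y² - 29*y (H(y) = (y² - 29*y) + 9*4 = (y² - 29*y) + 36 = 36 + y² - 29*y)
√(307 + H(-63)) = √(307 + (36 + (-63)² - 29*(-63))) = √(307 + (36 + 3969 + 1827)) = √(307 + 5832) = √6139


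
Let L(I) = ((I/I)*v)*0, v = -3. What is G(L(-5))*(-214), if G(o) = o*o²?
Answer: 0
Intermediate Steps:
L(I) = 0 (L(I) = ((I/I)*(-3))*0 = (1*(-3))*0 = -3*0 = 0)
G(o) = o³
G(L(-5))*(-214) = 0³*(-214) = 0*(-214) = 0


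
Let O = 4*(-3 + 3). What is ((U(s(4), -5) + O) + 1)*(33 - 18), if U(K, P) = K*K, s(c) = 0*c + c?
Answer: 255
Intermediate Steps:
s(c) = c (s(c) = 0 + c = c)
U(K, P) = K²
O = 0 (O = 4*0 = 0)
((U(s(4), -5) + O) + 1)*(33 - 18) = ((4² + 0) + 1)*(33 - 18) = ((16 + 0) + 1)*15 = (16 + 1)*15 = 17*15 = 255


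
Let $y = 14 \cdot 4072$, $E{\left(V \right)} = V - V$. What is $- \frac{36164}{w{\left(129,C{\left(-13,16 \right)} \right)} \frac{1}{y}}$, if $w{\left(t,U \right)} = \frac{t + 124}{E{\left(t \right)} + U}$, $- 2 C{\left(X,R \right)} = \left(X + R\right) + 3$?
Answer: $\frac{6184911936}{253} \approx 2.4446 \cdot 10^{7}$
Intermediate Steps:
$C{\left(X,R \right)} = - \frac{3}{2} - \frac{R}{2} - \frac{X}{2}$ ($C{\left(X,R \right)} = - \frac{\left(X + R\right) + 3}{2} = - \frac{\left(R + X\right) + 3}{2} = - \frac{3 + R + X}{2} = - \frac{3}{2} - \frac{R}{2} - \frac{X}{2}$)
$E{\left(V \right)} = 0$
$y = 57008$
$w{\left(t,U \right)} = \frac{124 + t}{U}$ ($w{\left(t,U \right)} = \frac{t + 124}{0 + U} = \frac{124 + t}{U}$)
$- \frac{36164}{w{\left(129,C{\left(-13,16 \right)} \right)} \frac{1}{y}} = - \frac{36164}{\frac{124 + 129}{- \frac{3}{2} - 8 - - \frac{13}{2}} \cdot \frac{1}{57008}} = - \frac{36164}{\frac{1}{- \frac{3}{2} - 8 + \frac{13}{2}} \cdot 253 \cdot \frac{1}{57008}} = - \frac{36164}{\frac{1}{-3} \cdot 253 \cdot \frac{1}{57008}} = - \frac{36164}{\left(- \frac{1}{3}\right) 253 \cdot \frac{1}{57008}} = - \frac{36164}{\left(- \frac{253}{3}\right) \frac{1}{57008}} = - \frac{36164}{- \frac{253}{171024}} = \left(-36164\right) \left(- \frac{171024}{253}\right) = \frac{6184911936}{253}$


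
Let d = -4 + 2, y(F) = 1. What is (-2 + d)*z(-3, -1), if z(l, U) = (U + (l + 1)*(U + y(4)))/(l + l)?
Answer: -⅔ ≈ -0.66667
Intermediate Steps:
d = -2
z(l, U) = (U + (1 + U)*(1 + l))/(2*l) (z(l, U) = (U + (l + 1)*(U + 1))/(l + l) = (U + (1 + l)*(1 + U))/((2*l)) = (U + (1 + U)*(1 + l))*(1/(2*l)) = (U + (1 + U)*(1 + l))/(2*l))
(-2 + d)*z(-3, -1) = (-2 - 2)*((½)*(1 + 2*(-1) - 3*(1 - 1))/(-3)) = -2*(-1)*(1 - 2 - 3*0)/3 = -2*(-1)*(1 - 2 + 0)/3 = -2*(-1)*(-1)/3 = -4*⅙ = -⅔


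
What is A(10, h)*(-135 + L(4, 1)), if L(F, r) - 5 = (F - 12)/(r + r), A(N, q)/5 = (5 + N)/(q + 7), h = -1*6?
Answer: -10050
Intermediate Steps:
h = -6
A(N, q) = 5*(5 + N)/(7 + q) (A(N, q) = 5*((5 + N)/(q + 7)) = 5*((5 + N)/(7 + q)) = 5*(5 + N)/(7 + q))
L(F, r) = 5 + (-12 + F)/(2*r) (L(F, r) = 5 + (F - 12)/(r + r) = 5 + (-12 + F)/((2*r)) = 5 + (-12 + F)*(1/(2*r)) = 5 + (-12 + F)/(2*r))
A(10, h)*(-135 + L(4, 1)) = (5*(5 + 10)/(7 - 6))*(-135 + (1/2)*(-12 + 4 + 10*1)/1) = (5*15/1)*(-135 + (1/2)*1*(-12 + 4 + 10)) = (5*1*15)*(-135 + (1/2)*1*2) = 75*(-135 + 1) = 75*(-134) = -10050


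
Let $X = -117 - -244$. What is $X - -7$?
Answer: $134$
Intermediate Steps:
$X = 127$ ($X = -117 + 244 = 127$)
$X - -7 = 127 - -7 = 127 + \left(-146 + 153\right) = 127 + 7 = 134$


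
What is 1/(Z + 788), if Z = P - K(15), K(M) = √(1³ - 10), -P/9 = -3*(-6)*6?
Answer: -184/33865 + 3*I/33865 ≈ -0.0054333 + 8.8587e-5*I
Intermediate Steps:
P = -972 (P = -9*(-3*(-6))*6 = -162*6 = -9*108 = -972)
K(M) = 3*I (K(M) = √(1 - 10) = √(-9) = 3*I)
Z = -972 - 3*I ≈ -972.0 - 3.0*I
1/(Z + 788) = 1/((-972 - 3*I) + 788) = 1/(-184 - 3*I) = (-184 + 3*I)/33865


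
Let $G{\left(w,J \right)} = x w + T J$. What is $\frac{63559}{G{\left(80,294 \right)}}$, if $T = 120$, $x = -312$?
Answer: $\frac{63559}{10320} \approx 6.1588$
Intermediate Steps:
$G{\left(w,J \right)} = - 312 w + 120 J$
$\frac{63559}{G{\left(80,294 \right)}} = \frac{63559}{\left(-312\right) 80 + 120 \cdot 294} = \frac{63559}{-24960 + 35280} = \frac{63559}{10320}$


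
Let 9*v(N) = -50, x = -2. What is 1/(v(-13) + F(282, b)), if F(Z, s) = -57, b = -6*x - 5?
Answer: -9/563 ≈ -0.015986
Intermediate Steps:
b = 7 (b = -6*(-2) - 5 = 12 - 5 = 7)
v(N) = -50/9 (v(N) = (⅑)*(-50) = -50/9)
1/(v(-13) + F(282, b)) = 1/(-50/9 - 57) = 1/(-563/9) = -9/563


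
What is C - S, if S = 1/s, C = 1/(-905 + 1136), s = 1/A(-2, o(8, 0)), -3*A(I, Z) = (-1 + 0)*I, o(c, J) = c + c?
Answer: 155/231 ≈ 0.67100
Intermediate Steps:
o(c, J) = 2*c
A(I, Z) = I/3 (A(I, Z) = -(-1 + 0)*I/3 = -(-1)*I/3 = I/3)
s = -3/2 (s = 1/((⅓)*(-2)) = 1/(-⅔) = -3/2 ≈ -1.5000)
C = 1/231 ≈ 0.0043290
S = -⅔ (S = 1/(-3/2) = -⅔ ≈ -0.66667)
C - S = 1/231 - 1*(-⅔) = 1/231 + ⅔ = 155/231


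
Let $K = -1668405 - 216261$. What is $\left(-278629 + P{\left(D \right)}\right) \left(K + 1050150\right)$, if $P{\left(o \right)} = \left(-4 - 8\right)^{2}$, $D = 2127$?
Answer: $232400188260$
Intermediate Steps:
$K = -1884666$ ($K = -1668405 - 216261 = -1884666$)
$P{\left(o \right)} = 144$ ($P{\left(o \right)} = \left(-12\right)^{2} = 144$)
$\left(-278629 + P{\left(D \right)}\right) \left(K + 1050150\right) = \left(-278629 + 144\right) \left(-1884666 + 1050150\right) = \left(-278485\right) \left(-834516\right) = 232400188260$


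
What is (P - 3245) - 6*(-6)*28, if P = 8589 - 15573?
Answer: -9221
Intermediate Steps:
P = -6984
(P - 3245) - 6*(-6)*28 = (-6984 - 3245) - 6*(-6)*28 = -10229 + 36*28 = -10229 + 1008 = -9221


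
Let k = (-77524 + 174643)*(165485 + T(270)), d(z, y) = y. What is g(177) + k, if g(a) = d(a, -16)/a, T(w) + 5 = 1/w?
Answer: 28446116888909/1770 ≈ 1.6071e+10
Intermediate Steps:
T(w) = -5 + 1/w
k = 160712524797/10 (k = (-77524 + 174643)*(165485 + (-5 + 1/270)) = 97119*(165485 + (-5 + 1/270)) = 97119*(165485 - 1349/270) = 97119*(44679601/270) = 160712524797/10 ≈ 1.6071e+10)
g(a) = -16/a
g(177) + k = -16/177 + 160712524797/10 = 28446116888909/1770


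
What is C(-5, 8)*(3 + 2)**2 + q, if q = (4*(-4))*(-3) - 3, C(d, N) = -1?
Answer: 20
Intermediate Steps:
q = 45 (q = -16*(-3) - 3 = 48 - 3 = 45)
C(-5, 8)*(3 + 2)**2 + q = -(3 + 2)**2 + 45 = -1*5**2 + 45 = -1*25 + 45 = -25 + 45 = 20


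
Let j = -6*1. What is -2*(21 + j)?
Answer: -30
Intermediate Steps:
j = -6
-2*(21 + j) = -2*(21 - 6) = -2*15 = -30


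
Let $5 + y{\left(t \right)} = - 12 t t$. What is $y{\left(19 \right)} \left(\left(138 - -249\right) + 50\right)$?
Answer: $-1895269$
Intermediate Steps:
$y{\left(t \right)} = -5 - 12 t^{2}$ ($y{\left(t \right)} = -5 + - 12 t t = -5 - 12 t^{2}$)
$y{\left(19 \right)} \left(\left(138 - -249\right) + 50\right) = \left(-5 - 12 \cdot 19^{2}\right) \left(\left(138 - -249\right) + 50\right) = \left(-5 - 4332\right) \left(\left(138 + 249\right) + 50\right) = \left(-5 - 4332\right) \left(387 + 50\right) = \left(-4337\right) 437 = -1895269$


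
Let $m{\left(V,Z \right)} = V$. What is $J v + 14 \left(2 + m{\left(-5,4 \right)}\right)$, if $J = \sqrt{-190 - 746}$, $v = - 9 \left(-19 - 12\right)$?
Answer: $-42 + 1674 i \sqrt{26} \approx -42.0 + 8535.8 i$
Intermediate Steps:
$v = 279$ ($v = \left(-9\right) \left(-31\right) = 279$)
$J = 6 i \sqrt{26}$ ($J = \sqrt{-936} = 6 i \sqrt{26} \approx 30.594 i$)
$J v + 14 \left(2 + m{\left(-5,4 \right)}\right) = 6 i \sqrt{26} \cdot 279 + 14 \left(2 - 5\right) = 1674 i \sqrt{26} + 14 \left(-3\right) = 1674 i \sqrt{26} - 42 = -42 + 1674 i \sqrt{26}$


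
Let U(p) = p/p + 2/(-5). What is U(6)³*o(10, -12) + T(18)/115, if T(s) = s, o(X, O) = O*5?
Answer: -7362/575 ≈ -12.803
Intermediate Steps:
o(X, O) = 5*O
U(p) = ⅗ (U(p) = 1 + 2*(-⅕) = 1 - ⅖ = ⅗)
U(6)³*o(10, -12) + T(18)/115 = (⅗)³*(5*(-12)) + 18/115 = (27/125)*(-60) + 18*(1/115) = -324/25 + 18/115 = -7362/575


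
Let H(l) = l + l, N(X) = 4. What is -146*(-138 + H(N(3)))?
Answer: 18980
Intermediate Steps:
H(l) = 2*l
-146*(-138 + H(N(3))) = -146*(-138 + 2*4) = -146*(-138 + 8) = -146*(-130) = 18980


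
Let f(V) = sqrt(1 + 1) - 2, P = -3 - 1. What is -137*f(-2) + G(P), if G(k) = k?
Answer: 270 - 137*sqrt(2) ≈ 76.253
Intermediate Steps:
P = -4
f(V) = -2 + sqrt(2) (f(V) = sqrt(2) - 2 = -2 + sqrt(2))
-137*f(-2) + G(P) = -137*(-2 + sqrt(2)) - 4 = (274 - 137*sqrt(2)) - 4 = 270 - 137*sqrt(2)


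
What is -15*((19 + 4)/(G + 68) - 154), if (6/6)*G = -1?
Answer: 154425/67 ≈ 2304.9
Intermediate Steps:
G = -1
-15*((19 + 4)/(G + 68) - 154) = -15*((19 + 4)/(-1 + 68) - 154) = -15*(23/67 - 154) = -15*(-10295/67) = 154425/67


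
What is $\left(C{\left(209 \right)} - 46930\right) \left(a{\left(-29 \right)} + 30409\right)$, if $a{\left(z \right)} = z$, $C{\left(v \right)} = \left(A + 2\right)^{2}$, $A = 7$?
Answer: $-1423272620$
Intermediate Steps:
$C{\left(v \right)} = 81$ ($C{\left(v \right)} = \left(7 + 2\right)^{2} = 9^{2} = 81$)
$\left(C{\left(209 \right)} - 46930\right) \left(a{\left(-29 \right)} + 30409\right) = \left(81 - 46930\right) \left(-29 + 30409\right) = \left(-46849\right) 30380 = -1423272620$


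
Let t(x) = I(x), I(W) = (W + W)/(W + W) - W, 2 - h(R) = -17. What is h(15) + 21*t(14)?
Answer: -254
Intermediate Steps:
h(R) = 19 (h(R) = 2 - 1*(-17) = 2 + 17 = 19)
I(W) = 1 - W (I(W) = (2*W)/((2*W)) - W = (2*W)*(1/(2*W)) - W = 1 - W)
t(x) = 1 - x
h(15) + 21*t(14) = 19 + 21*(1 - 1*14) = 19 + 21*(1 - 14) = 19 + 21*(-13) = 19 - 273 = -254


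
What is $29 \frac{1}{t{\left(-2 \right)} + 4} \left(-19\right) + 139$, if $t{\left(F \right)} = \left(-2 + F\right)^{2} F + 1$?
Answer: $\frac{4304}{27} \approx 159.41$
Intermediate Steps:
$t{\left(F \right)} = 1 + F \left(-2 + F\right)^{2}$ ($t{\left(F \right)} = F \left(-2 + F\right)^{2} + 1 = 1 + F \left(-2 + F\right)^{2}$)
$29 \frac{1}{t{\left(-2 \right)} + 4} \left(-19\right) + 139 = 29 \frac{1}{\left(1 - 2 \left(-2 - 2\right)^{2}\right) + 4} \left(-19\right) + 139 = 29 \frac{1}{\left(1 - 2 \left(-4\right)^{2}\right) + 4} \left(-19\right) + 139 = 29 \frac{1}{\left(1 - 32\right) + 4} \left(-19\right) + 139 = 29 \frac{1}{-31 + 4} \left(-19\right) + 139 = 29 \frac{1}{-27} \left(-19\right) + 139 = 29 \left(\left(- \frac{1}{27}\right) \left(-19\right)\right) + 139 = 29 \cdot \frac{19}{27} + 139 = \frac{551}{27} + 139 = \frac{4304}{27}$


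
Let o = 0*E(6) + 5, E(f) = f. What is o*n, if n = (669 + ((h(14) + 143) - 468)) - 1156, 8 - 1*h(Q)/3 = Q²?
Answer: -6880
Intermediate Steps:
h(Q) = 24 - 3*Q²
n = -1376 (n = (669 + (((24 - 3*14²) + 143) - 468)) - 1156 = (669 + (((24 - 3*196) + 143) - 468)) - 1156 = (669 + (((24 - 588) + 143) - 468)) - 1156 = (669 + ((-564 + 143) - 468)) - 1156 = (669 + (-421 - 468)) - 1156 = (669 - 889) - 1156 = -220 - 1156 = -1376)
o = 5 (o = 0*6 + 5 = 0 + 5 = 5)
o*n = 5*(-1376) = -6880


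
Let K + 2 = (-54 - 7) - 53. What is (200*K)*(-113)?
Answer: 2621600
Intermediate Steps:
K = -116 (K = -2 + ((-54 - 7) - 53) = -2 + (-61 - 53) = -2 - 114 = -116)
(200*K)*(-113) = (200*(-116))*(-113) = -23200*(-113) = 2621600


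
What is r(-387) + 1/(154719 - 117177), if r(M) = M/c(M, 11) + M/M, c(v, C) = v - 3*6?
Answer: 1101247/563130 ≈ 1.9556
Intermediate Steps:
c(v, C) = -18 + v (c(v, C) = v - 18 = -18 + v)
r(M) = 1 + M/(-18 + M) (r(M) = M/(-18 + M) + M/M = M/(-18 + M) + 1 = 1 + M/(-18 + M))
r(-387) + 1/(154719 - 117177) = 2*(-9 - 387)/(-18 - 387) + 1/(154719 - 117177) = 2*(-396)/(-405) + 1/37542 = 2*(-1/405)*(-396) + 1/37542 = 88/45 + 1/37542 = 1101247/563130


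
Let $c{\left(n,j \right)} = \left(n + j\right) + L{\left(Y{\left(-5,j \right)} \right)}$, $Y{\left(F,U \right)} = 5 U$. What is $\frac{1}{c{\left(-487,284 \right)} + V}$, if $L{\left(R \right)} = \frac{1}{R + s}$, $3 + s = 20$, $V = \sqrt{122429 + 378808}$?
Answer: $\frac{419187270}{949944142553} + \frac{6194907 \sqrt{55693}}{949944142553} \approx 0.0019803$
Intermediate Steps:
$V = 3 \sqrt{55693}$ ($V = \sqrt{501237} = 3 \sqrt{55693} \approx 707.98$)
$s = 17$ ($s = -3 + 20 = 17$)
$L{\left(R \right)} = \frac{1}{17 + R}$ ($L{\left(R \right)} = \frac{1}{R + 17} = \frac{1}{17 + R}$)
$c{\left(n,j \right)} = j + n + \frac{1}{17 + 5 j}$ ($c{\left(n,j \right)} = \left(n + j\right) + \frac{1}{17 + 5 j} = \left(j + n\right) + \frac{1}{17 + 5 j} = j + n + \frac{1}{17 + 5 j}$)
$\frac{1}{c{\left(-487,284 \right)} + V} = \frac{1}{\frac{1 + \left(17 + 5 \cdot 284\right) \left(284 - 487\right)}{17 + 5 \cdot 284} + 3 \sqrt{55693}} = \frac{1}{\frac{1 + \left(17 + 1420\right) \left(-203\right)}{17 + 1420} + 3 \sqrt{55693}} = \frac{1}{\frac{1 + 1437 \left(-203\right)}{1437} + 3 \sqrt{55693}} = \frac{1}{\frac{1 - 291711}{1437} + 3 \sqrt{55693}} = \frac{1}{\frac{1}{1437} \left(-291710\right) + 3 \sqrt{55693}} = \frac{1}{- \frac{291710}{1437} + 3 \sqrt{55693}}$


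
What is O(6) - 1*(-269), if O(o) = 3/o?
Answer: 539/2 ≈ 269.50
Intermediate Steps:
O(6) - 1*(-269) = 3/6 - 1*(-269) = 3*(1/6) + 269 = 1/2 + 269 = 539/2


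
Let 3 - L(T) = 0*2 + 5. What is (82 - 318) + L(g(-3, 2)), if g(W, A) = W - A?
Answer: -238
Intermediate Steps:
L(T) = -2 (L(T) = 3 - (0*2 + 5) = 3 - (0 + 5) = 3 - 1*5 = 3 - 5 = -2)
(82 - 318) + L(g(-3, 2)) = (82 - 318) - 2 = -236 - 2 = -238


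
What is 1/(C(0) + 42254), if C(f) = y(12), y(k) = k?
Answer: 1/42266 ≈ 2.3660e-5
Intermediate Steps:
C(f) = 12
1/(C(0) + 42254) = 1/(12 + 42254) = 1/42266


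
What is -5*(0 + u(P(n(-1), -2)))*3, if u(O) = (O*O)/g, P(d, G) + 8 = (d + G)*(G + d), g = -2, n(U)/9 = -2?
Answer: 1152480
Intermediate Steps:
n(U) = -18 (n(U) = 9*(-2) = -18)
P(d, G) = -8 + (G + d)**2 (P(d, G) = -8 + (d + G)*(G + d) = -8 + (G + d)*(G + d) = -8 + (G + d)**2)
u(O) = -O**2/2 (u(O) = (O*O)/(-2) = O**2*(-1/2) = -O**2/2)
-5*(0 + u(P(n(-1), -2)))*3 = -5*(0 - (-8 + (-2 - 18)**2)**2/2)*3 = -5*(0 - (-8 + (-20)**2)**2/2)*3 = -5*(0 - (-8 + 400)**2/2)*3 = -5*(0 - 1/2*392**2)*3 = -5*(0 - 1/2*153664)*3 = -5*(0 - 76832)*3 = -5*(-76832)*3 = 384160*3 = 1152480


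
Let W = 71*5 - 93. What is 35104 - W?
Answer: 34842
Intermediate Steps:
W = 262 (W = 355 - 93 = 262)
35104 - W = 35104 - 1*262 = 35104 - 262 = 34842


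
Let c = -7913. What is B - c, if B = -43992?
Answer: -36079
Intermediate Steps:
B - c = -43992 - 1*(-7913) = -43992 + 7913 = -36079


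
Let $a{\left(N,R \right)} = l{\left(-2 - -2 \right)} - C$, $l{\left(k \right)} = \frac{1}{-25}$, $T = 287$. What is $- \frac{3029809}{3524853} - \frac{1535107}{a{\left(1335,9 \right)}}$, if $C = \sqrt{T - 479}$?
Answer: $\frac{19273154678138}{60426554979} - \frac{1096505000 i \sqrt{3}}{17143} \approx 318.95 - 1.1079 \cdot 10^{5} i$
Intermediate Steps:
$l{\left(k \right)} = - \frac{1}{25}$
$C = 8 i \sqrt{3}$ ($C = \sqrt{287 - 479} = \sqrt{-192} = 8 i \sqrt{3} \approx 13.856 i$)
$a{\left(N,R \right)} = - \frac{1}{25} - 8 i \sqrt{3}$
$- \frac{3029809}{3524853} - \frac{1535107}{a{\left(1335,9 \right)}} = - \frac{3029809}{3524853} - \frac{1535107}{- \frac{1}{25} - 8 i \sqrt{3}}$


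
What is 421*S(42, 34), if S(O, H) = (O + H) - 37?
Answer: 16419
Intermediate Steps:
S(O, H) = -37 + H + O (S(O, H) = (H + O) - 37 = -37 + H + O)
421*S(42, 34) = 421*(-37 + 34 + 42) = 421*39 = 16419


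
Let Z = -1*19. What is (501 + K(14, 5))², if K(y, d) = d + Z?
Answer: 237169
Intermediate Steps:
Z = -19
K(y, d) = -19 + d (K(y, d) = d - 19 = -19 + d)
(501 + K(14, 5))² = (501 + (-19 + 5))² = (501 - 14)² = 487² = 237169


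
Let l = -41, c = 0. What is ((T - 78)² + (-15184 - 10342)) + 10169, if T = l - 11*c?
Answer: -1196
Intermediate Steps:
T = -41 (T = -41 - 11*0 = -41 + 0 = -41)
((T - 78)² + (-15184 - 10342)) + 10169 = ((-41 - 78)² + (-15184 - 10342)) + 10169 = ((-119)² - 25526) + 10169 = (14161 - 25526) + 10169 = -11365 + 10169 = -1196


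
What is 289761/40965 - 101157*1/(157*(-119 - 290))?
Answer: 7583439866/876828515 ≈ 8.6487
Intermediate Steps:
289761/40965 - 101157*1/(157*(-119 - 290)) = 289761*(1/40965) - 101157/((-409*157)) = 96587/13655 - 101157/(-64213) = 96587/13655 - 101157*(-1/64213) = 96587/13655 + 101157/64213 = 7583439866/876828515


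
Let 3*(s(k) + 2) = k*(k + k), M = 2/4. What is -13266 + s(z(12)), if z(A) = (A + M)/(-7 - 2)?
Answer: -6447623/486 ≈ -13267.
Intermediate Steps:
M = ½ (M = 2*(¼) = ½ ≈ 0.50000)
z(A) = -1/18 - A/9 (z(A) = (A + ½)/(-7 - 2) = (½ + A)/(-9) = (½ + A)*(-⅑) = -1/18 - A/9)
s(k) = -2 + 2*k²/3 (s(k) = -2 + (k*(k + k))/3 = -2 + (k*(2*k))/3 = -2 + (2*k²)/3 = -2 + 2*k²/3)
-13266 + s(z(12)) = -13266 + (-2 + 2*(-1/18 - ⅑*12)²/3) = -13266 + (-2 + 2*(-1/18 - 4/3)²/3) = -13266 + (-2 + 2*(-25/18)²/3) = -13266 + (-2 + (⅔)*(625/324)) = -13266 + (-2 + 625/486) = -13266 - 347/486 = -6447623/486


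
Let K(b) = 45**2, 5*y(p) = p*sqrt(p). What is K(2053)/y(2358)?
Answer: 375*sqrt(262)/68644 ≈ 0.088426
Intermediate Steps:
y(p) = p**(3/2)/5 (y(p) = (p*sqrt(p))/5 = p**(3/2)/5)
K(b) = 2025
K(2053)/y(2358) = 2025/((2358**(3/2)/5)) = 2025/(((7074*sqrt(262))/5)) = 2025/((7074*sqrt(262)/5)) = 2025*(5*sqrt(262)/1853388) = 375*sqrt(262)/68644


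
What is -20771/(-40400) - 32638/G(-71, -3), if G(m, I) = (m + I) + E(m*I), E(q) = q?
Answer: -1315688031/5615600 ≈ -234.29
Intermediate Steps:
G(m, I) = I + m + I*m (G(m, I) = (m + I) + m*I = (I + m) + I*m = I + m + I*m)
-20771/(-40400) - 32638/G(-71, -3) = -20771/(-40400) - 32638/(-3 - 71 - 3*(-71)) = -20771*(-1/40400) - 32638/(-3 - 71 + 213) = 20771/40400 - 32638/139 = -1315688031/5615600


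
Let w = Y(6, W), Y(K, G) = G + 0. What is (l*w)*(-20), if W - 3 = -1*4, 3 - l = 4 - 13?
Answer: 240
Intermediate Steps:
l = 12 (l = 3 - (4 - 13) = 3 - 1*(-9) = 3 + 9 = 12)
W = -1 (W = 3 - 1*4 = 3 - 4 = -1)
Y(K, G) = G
w = -1
(l*w)*(-20) = (12*(-1))*(-20) = -12*(-20) = 240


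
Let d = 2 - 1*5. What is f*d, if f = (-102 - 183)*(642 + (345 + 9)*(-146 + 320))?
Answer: 53213490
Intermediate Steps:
d = -3 (d = 2 - 5 = -3)
f = -17737830 (f = -285*(642 + 354*174) = -285*(642 + 61596) = -285*62238 = -17737830)
f*d = -17737830*(-3) = 53213490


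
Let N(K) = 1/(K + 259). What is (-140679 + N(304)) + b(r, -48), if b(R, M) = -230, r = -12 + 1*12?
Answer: -79331766/563 ≈ -1.4091e+5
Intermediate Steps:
N(K) = 1/(259 + K)
r = 0 (r = -12 + 12 = 0)
(-140679 + N(304)) + b(r, -48) = (-140679 + 1/(259 + 304)) - 230 = (-140679 + 1/563) - 230 = -79202276/563 - 230 = -79331766/563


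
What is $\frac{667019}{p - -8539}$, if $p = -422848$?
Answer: $- \frac{667019}{414309} \approx -1.61$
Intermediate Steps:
$\frac{667019}{p - -8539} = \frac{667019}{-422848 - -8539} = \frac{667019}{-422848 + 8539} = \frac{667019}{-414309} = 667019 \left(- \frac{1}{414309}\right) = - \frac{667019}{414309}$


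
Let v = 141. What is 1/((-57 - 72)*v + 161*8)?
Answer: -1/16901 ≈ -5.9168e-5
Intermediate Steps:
1/((-57 - 72)*v + 161*8) = 1/((-57 - 72)*141 + 161*8) = 1/(-129*141 + 1288) = 1/(-18189 + 1288) = 1/(-16901) = -1/16901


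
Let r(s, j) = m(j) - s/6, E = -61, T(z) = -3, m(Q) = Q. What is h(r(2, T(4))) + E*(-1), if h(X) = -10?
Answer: 51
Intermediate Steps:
r(s, j) = j - s/6
h(r(2, T(4))) + E*(-1) = -10 - 61*(-1) = -10 + 61 = 51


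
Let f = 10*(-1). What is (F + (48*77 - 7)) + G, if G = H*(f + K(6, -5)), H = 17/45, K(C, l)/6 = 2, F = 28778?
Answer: 1461049/45 ≈ 32468.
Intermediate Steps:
K(C, l) = 12 (K(C, l) = 6*2 = 12)
H = 17/45 (H = 17*(1/45) = 17/45 ≈ 0.37778)
f = -10
G = 34/45 (G = 17*(-10 + 12)/45 = (17/45)*2 = 34/45 ≈ 0.75556)
(F + (48*77 - 7)) + G = (28778 + (48*77 - 7)) + 34/45 = (28778 + (3696 - 7)) + 34/45 = (28778 + 3689) + 34/45 = 32467 + 34/45 = 1461049/45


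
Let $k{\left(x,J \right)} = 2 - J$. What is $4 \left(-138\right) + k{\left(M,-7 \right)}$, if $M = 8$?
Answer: $-543$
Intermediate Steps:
$4 \left(-138\right) + k{\left(M,-7 \right)} = 4 \left(-138\right) + \left(2 - -7\right) = -552 + \left(2 + 7\right) = -552 + 9 = -543$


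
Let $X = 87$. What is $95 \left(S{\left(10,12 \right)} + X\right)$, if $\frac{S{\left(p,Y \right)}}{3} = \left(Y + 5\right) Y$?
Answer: $66405$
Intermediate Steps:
$S{\left(p,Y \right)} = 3 Y \left(5 + Y\right)$ ($S{\left(p,Y \right)} = 3 \left(Y + 5\right) Y = 3 \left(5 + Y\right) Y = 3 Y \left(5 + Y\right)$)
$95 \left(S{\left(10,12 \right)} + X\right) = 95 \left(3 \cdot 12 \left(5 + 12\right) + 87\right) = 95 \left(3 \cdot 12 \cdot 17 + 87\right) = 95 \left(612 + 87\right) = 95 \cdot 699 = 66405$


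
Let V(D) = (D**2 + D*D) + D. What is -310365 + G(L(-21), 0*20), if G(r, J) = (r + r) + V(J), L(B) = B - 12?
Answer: -310431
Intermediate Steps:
V(D) = D + 2*D**2 (V(D) = (D**2 + D**2) + D = 2*D**2 + D = D + 2*D**2)
L(B) = -12 + B
G(r, J) = 2*r + J*(1 + 2*J) (G(r, J) = (r + r) + J*(1 + 2*J) = 2*r + J*(1 + 2*J))
-310365 + G(L(-21), 0*20) = -310365 + (2*(-12 - 21) + (0*20)*(1 + 2*(0*20))) = -310365 + (2*(-33) + 0*(1 + 2*0)) = -310365 + (-66 + 0*(1 + 0)) = -310365 + (-66 + 0*1) = -310365 + (-66 + 0) = -310365 - 66 = -310431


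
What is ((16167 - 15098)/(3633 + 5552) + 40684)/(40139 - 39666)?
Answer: 373683609/4344505 ≈ 86.013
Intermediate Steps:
((16167 - 15098)/(3633 + 5552) + 40684)/(40139 - 39666) = (1069/9185 + 40684)/473 = (1069*(1/9185) + 40684)*(1/473) = (1069/9185 + 40684)*(1/473) = (373683609/9185)*(1/473) = 373683609/4344505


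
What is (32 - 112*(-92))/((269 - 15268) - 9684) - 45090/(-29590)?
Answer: 80711423/73036997 ≈ 1.1051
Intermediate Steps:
(32 - 112*(-92))/((269 - 15268) - 9684) - 45090/(-29590) = (32 + 10304)/(-14999 - 9684) - 45090*(-1/29590) = 10336/(-24683) + 4509/2959 = 10336*(-1/24683) + 4509/2959 = -10336/24683 + 4509/2959 = 80711423/73036997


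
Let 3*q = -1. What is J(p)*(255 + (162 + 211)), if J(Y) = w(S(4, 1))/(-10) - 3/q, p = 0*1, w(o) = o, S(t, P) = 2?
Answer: 27632/5 ≈ 5526.4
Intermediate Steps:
q = -1/3 (q = (1/3)*(-1) = -1/3 ≈ -0.33333)
p = 0
J(Y) = 44/5 (J(Y) = 2/(-10) - 3/(-1/3) = 2*(-1/10) - 3*(-3) = -1/5 + 9 = 44/5)
J(p)*(255 + (162 + 211)) = 44*(255 + (162 + 211))/5 = 44*(255 + 373)/5 = (44/5)*628 = 27632/5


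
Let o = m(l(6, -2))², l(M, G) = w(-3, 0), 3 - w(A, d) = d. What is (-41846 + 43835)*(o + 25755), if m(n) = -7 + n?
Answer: 51258519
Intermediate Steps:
w(A, d) = 3 - d
l(M, G) = 3 (l(M, G) = 3 - 1*0 = 3 + 0 = 3)
o = 16 (o = (-7 + 3)² = (-4)² = 16)
(-41846 + 43835)*(o + 25755) = (-41846 + 43835)*(16 + 25755) = 1989*25771 = 51258519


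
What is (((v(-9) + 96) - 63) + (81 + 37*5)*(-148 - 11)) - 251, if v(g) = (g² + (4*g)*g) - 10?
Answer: -42117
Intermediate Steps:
v(g) = -10 + 5*g² (v(g) = (g² + 4*g²) - 10 = 5*g² - 10 = -10 + 5*g²)
(((v(-9) + 96) - 63) + (81 + 37*5)*(-148 - 11)) - 251 = ((((-10 + 5*(-9)²) + 96) - 63) + (81 + 37*5)*(-148 - 11)) - 251 = ((((-10 + 5*81) + 96) - 63) + (81 + 185)*(-159)) - 251 = ((((-10 + 405) + 96) - 63) + 266*(-159)) - 251 = (((395 + 96) - 63) - 42294) - 251 = ((491 - 63) - 42294) - 251 = (428 - 42294) - 251 = -41866 - 251 = -42117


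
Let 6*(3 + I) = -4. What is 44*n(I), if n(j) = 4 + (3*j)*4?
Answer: -1760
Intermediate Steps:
I = -11/3 (I = -3 + (1/6)*(-4) = -3 - 2/3 = -11/3 ≈ -3.6667)
n(j) = 4 + 12*j
44*n(I) = 44*(4 + 12*(-11/3)) = 44*(4 - 44) = 44*(-40) = -1760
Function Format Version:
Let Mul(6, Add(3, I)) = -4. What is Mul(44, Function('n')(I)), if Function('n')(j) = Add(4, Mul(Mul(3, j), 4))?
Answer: -1760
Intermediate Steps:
I = Rational(-11, 3) (I = Add(-3, Mul(Rational(1, 6), -4)) = Add(-3, Rational(-2, 3)) = Rational(-11, 3) ≈ -3.6667)
Function('n')(j) = Add(4, Mul(12, j))
Mul(44, Function('n')(I)) = Mul(44, Add(4, Mul(12, Rational(-11, 3)))) = Mul(44, Add(4, -44)) = Mul(44, -40) = -1760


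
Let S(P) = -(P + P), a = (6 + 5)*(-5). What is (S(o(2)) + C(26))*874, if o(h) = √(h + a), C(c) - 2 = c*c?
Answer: 592572 - 1748*I*√53 ≈ 5.9257e+5 - 12726.0*I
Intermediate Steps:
a = -55 (a = 11*(-5) = -55)
C(c) = 2 + c² (C(c) = 2 + c*c = 2 + c²)
o(h) = √(-55 + h) (o(h) = √(h - 55) = √(-55 + h))
S(P) = -2*P
(S(o(2)) + C(26))*874 = (-2*√(-55 + 2) + (2 + 26²))*874 = (-2*I*√53 + (2 + 676))*874 = (-2*I*√53 + 678)*874 = (678 - 2*I*√53)*874 = 592572 - 1748*I*√53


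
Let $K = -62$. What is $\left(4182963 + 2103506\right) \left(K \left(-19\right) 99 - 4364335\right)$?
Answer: $-26703116095397$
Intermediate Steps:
$\left(4182963 + 2103506\right) \left(K \left(-19\right) 99 - 4364335\right) = \left(4182963 + 2103506\right) \left(\left(-62\right) \left(-19\right) 99 - 4364335\right) = 6286469 \left(1178 \cdot 99 - 4364335\right) = 6286469 \left(116622 - 4364335\right) = 6286469 \left(-4247713\right) = -26703116095397$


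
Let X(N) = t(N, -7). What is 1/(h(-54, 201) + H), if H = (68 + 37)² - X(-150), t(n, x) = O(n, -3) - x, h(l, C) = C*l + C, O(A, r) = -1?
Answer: 1/366 ≈ 0.0027322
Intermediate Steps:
h(l, C) = C + C*l
t(n, x) = -1 - x
X(N) = 6 (X(N) = -1 - 1*(-7) = -1 + 7 = 6)
H = 11019 (H = (68 + 37)² - 1*6 = 105² - 6 = 11025 - 6 = 11019)
1/(h(-54, 201) + H) = 1/(201*(1 - 54) + 11019) = 1/(201*(-53) + 11019) = 1/(-10653 + 11019) = 1/366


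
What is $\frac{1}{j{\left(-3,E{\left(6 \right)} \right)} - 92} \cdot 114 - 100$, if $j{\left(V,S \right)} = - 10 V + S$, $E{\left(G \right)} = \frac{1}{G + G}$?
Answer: $- \frac{75668}{743} \approx -101.84$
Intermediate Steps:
$E{\left(G \right)} = \frac{1}{2 G}$
$j{\left(V,S \right)} = S - 10 V$
$\frac{1}{j{\left(-3,E{\left(6 \right)} \right)} - 92} \cdot 114 - 100 = \frac{1}{\left(\frac{1}{2 \cdot 6} - -30\right) - 92} \cdot 114 - 100 = \frac{1}{\left(\frac{1}{2} \cdot \frac{1}{6} + 30\right) - 92} \cdot 114 - 100 = \frac{1}{\left(\frac{1}{12} + 30\right) - 92} \cdot 114 - 100 = \frac{1}{\frac{361}{12} - 92} \cdot 114 - 100 = \frac{1}{- \frac{743}{12}} \cdot 114 - 100 = \left(- \frac{12}{743}\right) 114 - 100 = - \frac{1368}{743} - 100 = - \frac{75668}{743}$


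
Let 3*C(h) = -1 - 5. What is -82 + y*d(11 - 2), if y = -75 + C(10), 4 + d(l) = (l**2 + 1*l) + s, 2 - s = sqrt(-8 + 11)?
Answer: -6858 + 77*sqrt(3) ≈ -6724.6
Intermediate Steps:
C(h) = -2 (C(h) = (-1 - 5)/3 = (1/3)*(-6) = -2)
s = 2 - sqrt(3) (s = 2 - sqrt(-8 + 11) = 2 - sqrt(3) ≈ 0.26795)
d(l) = -2 + l + l**2 - sqrt(3) (d(l) = -4 + ((l**2 + 1*l) + (2 - sqrt(3))) = -4 + ((l**2 + l) + (2 - sqrt(3))) = -4 + ((l + l**2) + (2 - sqrt(3))) = -4 + (2 + l + l**2 - sqrt(3)) = -2 + l + l**2 - sqrt(3))
y = -77 (y = -75 - 2 = -77)
-82 + y*d(11 - 2) = -82 - 77*(-2 + (11 - 2) + (11 - 2)**2 - sqrt(3)) = -82 - 77*(-2 + 9 + 9**2 - sqrt(3)) = -82 - 77*(-2 + 9 + 81 - sqrt(3)) = -82 - 77*(88 - sqrt(3)) = -82 + (-6776 + 77*sqrt(3)) = -6858 + 77*sqrt(3)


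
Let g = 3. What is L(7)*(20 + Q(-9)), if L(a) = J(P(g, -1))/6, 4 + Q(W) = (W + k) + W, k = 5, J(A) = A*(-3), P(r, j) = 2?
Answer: -3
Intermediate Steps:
J(A) = -3*A
Q(W) = 1 + 2*W (Q(W) = -4 + ((W + 5) + W) = -4 + ((5 + W) + W) = -4 + (5 + 2*W) = 1 + 2*W)
L(a) = -1 (L(a) = -3*2/6 = -6*⅙ = -1)
L(7)*(20 + Q(-9)) = -(20 + (1 + 2*(-9))) = -(20 + (1 - 18)) = -(20 - 17) = -1*3 = -3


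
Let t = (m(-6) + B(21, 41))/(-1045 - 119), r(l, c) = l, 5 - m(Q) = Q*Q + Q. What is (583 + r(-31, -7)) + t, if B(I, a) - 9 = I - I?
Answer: 160636/291 ≈ 552.01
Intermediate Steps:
m(Q) = 5 - Q - Q**2 (m(Q) = 5 - (Q*Q + Q) = 5 - (Q**2 + Q) = 5 - (Q + Q**2) = 5 + (-Q - Q**2) = 5 - Q - Q**2)
B(I, a) = 9 (B(I, a) = 9 + (I - I) = 9 + 0 = 9)
t = 4/291 (t = ((5 - 1*(-6) - 1*(-6)**2) + 9)/(-1045 - 119) = ((5 + 6 - 1*36) + 9)/(-1164) = ((5 + 6 - 36) + 9)*(-1/1164) = (-25 + 9)*(-1/1164) = -16*(-1/1164) = 4/291 ≈ 0.013746)
(583 + r(-31, -7)) + t = (583 - 31) + 4/291 = 552 + 4/291 = 160636/291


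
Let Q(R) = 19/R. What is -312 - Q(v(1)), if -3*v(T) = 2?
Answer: -567/2 ≈ -283.50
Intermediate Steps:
v(T) = -⅔ (v(T) = -⅓*2 = -⅔)
-312 - Q(v(1)) = -312 - 19/(-⅔) = -312 - 19*(-3)/2 = -312 - 1*(-57/2) = -312 + 57/2 = -567/2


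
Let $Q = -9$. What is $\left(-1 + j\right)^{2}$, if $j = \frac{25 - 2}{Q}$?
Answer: $\frac{1024}{81} \approx 12.642$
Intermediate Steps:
$j = - \frac{23}{9}$ ($j = \frac{25 - 2}{-9} = 23 \left(- \frac{1}{9}\right) = - \frac{23}{9} \approx -2.5556$)
$\left(-1 + j\right)^{2} = \left(-1 - \frac{23}{9}\right)^{2} = \left(- \frac{32}{9}\right)^{2} = \frac{1024}{81}$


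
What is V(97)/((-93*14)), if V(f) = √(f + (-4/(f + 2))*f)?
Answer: -√101365/42966 ≈ -0.0074100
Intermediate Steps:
V(f) = √(f - 4*f/(2 + f)) (V(f) = √(f + (-4/(2 + f))*f) = √(f - 4*f/(2 + f)))
V(97)/((-93*14)) = √(97*(-2 + 97)/(2 + 97))/((-93*14)) = √(97*95/99)/(-1302) = √(97*(1/99)*95)*(-1/1302) = √(9215/99)*(-1/1302) = (√101365/33)*(-1/1302) = -√101365/42966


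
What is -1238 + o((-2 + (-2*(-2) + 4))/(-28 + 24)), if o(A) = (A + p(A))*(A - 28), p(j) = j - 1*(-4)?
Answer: -2535/2 ≈ -1267.5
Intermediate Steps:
p(j) = 4 + j (p(j) = j + 4 = 4 + j)
o(A) = (-28 + A)*(4 + 2*A) (o(A) = (A + (4 + A))*(A - 28) = (4 + 2*A)*(-28 + A) = (-28 + A)*(4 + 2*A))
-1238 + o((-2 + (-2*(-2) + 4))/(-28 + 24)) = -1238 + (-112 - 52*(-2 + (-2*(-2) + 4))/(-28 + 24) + 2*((-2 + (-2*(-2) + 4))/(-28 + 24))**2) = -1238 + (-112 - 52*(-2 + (4 + 4))/(-4) + 2*((-2 + (4 + 4))/(-4))**2) = -1238 + (-112 - 52*(-2 + 8)*(-1)/4 + 2*((-2 + 8)*(-1/4))**2) = -1238 + (-112 - 312*(-1)/4 + 2*(6*(-1/4))**2) = -1238 + (-112 - 52*(-3/2) + 2*(-3/2)**2) = -1238 + (-112 + 78 + 2*(9/4)) = -1238 + (-112 + 78 + 9/2) = -1238 - 59/2 = -2535/2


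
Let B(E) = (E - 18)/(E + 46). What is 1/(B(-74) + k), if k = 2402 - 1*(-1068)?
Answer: 7/24313 ≈ 0.00028791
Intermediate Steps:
B(E) = (-18 + E)/(46 + E)
k = 3470 (k = 2402 + 1068 = 3470)
1/(B(-74) + k) = 1/((-18 - 74)/(46 - 74) + 3470) = 1/(-92/(-28) + 3470) = 1/(-1/28*(-92) + 3470) = 1/(23/7 + 3470) = 1/(24313/7) = 7/24313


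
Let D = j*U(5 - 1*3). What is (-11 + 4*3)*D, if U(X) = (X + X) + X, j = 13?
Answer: 78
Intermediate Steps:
U(X) = 3*X (U(X) = 2*X + X = 3*X)
D = 78 (D = 13*(3*(5 - 1*3)) = 13*(3*(5 - 3)) = 13*(3*2) = 13*6 = 78)
(-11 + 4*3)*D = (-11 + 4*3)*78 = (-11 + 12)*78 = 1*78 = 78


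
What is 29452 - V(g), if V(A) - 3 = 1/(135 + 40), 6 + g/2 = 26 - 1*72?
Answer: 5153574/175 ≈ 29449.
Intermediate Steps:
g = -104 (g = -12 + 2*(26 - 1*72) = -12 + 2*(26 - 72) = -12 + 2*(-46) = -12 - 92 = -104)
V(A) = 526/175 (V(A) = 3 + 1/(135 + 40) = 3 + 1/175 = 526/175)
29452 - V(g) = 29452 - 1*526/175 = 29452 - 526/175 = 5153574/175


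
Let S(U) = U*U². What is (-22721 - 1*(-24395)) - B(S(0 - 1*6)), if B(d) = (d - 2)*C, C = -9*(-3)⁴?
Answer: -157248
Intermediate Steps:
C = -729 (C = -9*81 = -729)
S(U) = U³
B(d) = 1458 - 729*d (B(d) = (d - 2)*(-729) = (-2 + d)*(-729) = 1458 - 729*d)
(-22721 - 1*(-24395)) - B(S(0 - 1*6)) = (-22721 - 1*(-24395)) - (1458 - 729*(0 - 1*6)³) = (-22721 + 24395) - (1458 - 729*(0 - 6)³) = 1674 - (1458 - 729*(-6)³) = 1674 - (1458 - 729*(-216)) = 1674 - (1458 + 157464) = 1674 - 1*158922 = 1674 - 158922 = -157248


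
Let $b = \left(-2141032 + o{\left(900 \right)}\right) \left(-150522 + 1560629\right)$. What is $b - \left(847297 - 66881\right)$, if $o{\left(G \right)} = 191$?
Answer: $-3018815660403$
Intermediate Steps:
$b = -3018814879987$ ($b = \left(-2141032 + 191\right) \left(-150522 + 1560629\right) = \left(-2140841\right) 1410107 = -3018814879987$)
$b - \left(847297 - 66881\right) = -3018814879987 - \left(847297 - 66881\right) = -3018814879987 - 780416 = -3018815660403$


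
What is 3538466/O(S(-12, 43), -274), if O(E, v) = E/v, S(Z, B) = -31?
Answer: 969539684/31 ≈ 3.1275e+7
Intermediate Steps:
3538466/O(S(-12, 43), -274) = 3538466/((-31/(-274))) = 3538466/((-31*(-1/274))) = 3538466/(31/274) = 3538466*(274/31) = 969539684/31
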